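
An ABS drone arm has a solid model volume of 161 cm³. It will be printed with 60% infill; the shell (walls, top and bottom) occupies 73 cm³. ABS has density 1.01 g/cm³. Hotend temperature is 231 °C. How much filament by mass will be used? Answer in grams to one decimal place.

Volume inside the shell = 161 − 73 = 88 cm³.
Infill deposited = 0.60 × 88 = 52.8 cm³.
Deposited volume = 73 + 52.8, so 125.8 cm³.
Mass: 125.8 × 1.01 → 127.058 g.

127.1 g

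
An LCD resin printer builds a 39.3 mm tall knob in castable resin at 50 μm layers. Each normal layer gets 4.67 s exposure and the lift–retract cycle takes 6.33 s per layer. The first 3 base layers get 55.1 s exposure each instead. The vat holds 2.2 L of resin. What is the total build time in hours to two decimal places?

Layer count = ceil(39.3 / 0.05) = 786.
Burn-in layers = 3 × (55.1 + 6.33) = 184.29 s.
Remaining layers = 783 × (4.67 + 6.33) = 8613 s.
Sum: 184.29 + 8613 = 8797.29 s → 2.44 hours.

2.44 hours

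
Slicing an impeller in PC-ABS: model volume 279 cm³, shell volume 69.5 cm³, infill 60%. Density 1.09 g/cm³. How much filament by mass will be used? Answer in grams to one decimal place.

Infill region = 279 − 69.5, so 209.5 cm³.
Infill deposited = 0.60 × 209.5 = 125.7 cm³.
Total extruded = 69.5 + 125.7 = 195.2 cm³.
Mass = 195.2 × 1.09, so 212.768 g.

212.8 g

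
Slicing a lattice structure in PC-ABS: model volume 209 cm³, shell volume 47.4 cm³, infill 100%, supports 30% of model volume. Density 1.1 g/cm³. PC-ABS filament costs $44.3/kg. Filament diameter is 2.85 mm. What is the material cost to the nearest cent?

Infill region = 209 − 47.4 = 161.6 cm³.
Infill volume = 1.00 × 161.6 = 161.6 cm³.
Support = 0.30 × 209, so 62.7 cm³.
Total extruded = 47.4 + 161.6 + 62.7, so 271.7 cm³.
Mass = 271.7 × 1.1, so 298.87 g.
Cost = 298.87 g / 1000 × $44.3/kg = $13.24.

$13.24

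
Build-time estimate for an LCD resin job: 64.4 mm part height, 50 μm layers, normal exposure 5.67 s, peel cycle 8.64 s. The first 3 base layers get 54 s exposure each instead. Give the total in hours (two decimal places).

Layers = ⌈64.4/0.05⌉ = 1288.
Base layers: 3 × (54 + 8.64) → 187.92 s.
Regular layers = 1285 × (5.67 + 8.64), so 18388.35 s.
Sum: 187.92 + 18388.35 = 18576.27 s → 5.16 hours.

5.16 hours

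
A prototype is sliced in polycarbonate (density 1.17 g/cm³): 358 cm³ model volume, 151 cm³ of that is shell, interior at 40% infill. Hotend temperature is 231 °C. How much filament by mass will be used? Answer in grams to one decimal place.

Infill region = 358 − 151, so 207 cm³.
Deposited infill = 0.40 × 207, so 82.8 cm³.
Deposited volume: 151 + 82.8 → 233.8 cm³.
Mass: 233.8 × 1.17 → 273.546 g.

273.5 g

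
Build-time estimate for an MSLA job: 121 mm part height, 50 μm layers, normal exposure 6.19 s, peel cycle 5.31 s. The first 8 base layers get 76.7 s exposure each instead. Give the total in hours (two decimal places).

7.89 hours

Number of layers: 121 / 0.05 → 2420 (rounded up).
Base layers = 8 × (76.7 + 5.31) = 656.08 s.
Normal layers: 2412 × (6.19 + 5.31) → 27738 s.
Total = 656.08 + 27738 = 28394.08 s = 7.89 hours.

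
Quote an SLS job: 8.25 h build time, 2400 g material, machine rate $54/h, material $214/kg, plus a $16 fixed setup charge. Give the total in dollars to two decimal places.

$975.10

Machine cost = 54 × 8.25 = $445.50.
Feedstock cost = 214 × 2400/1000, so $513.60.
Adding setup: 445.50 + 513.60 + 16 → $975.10.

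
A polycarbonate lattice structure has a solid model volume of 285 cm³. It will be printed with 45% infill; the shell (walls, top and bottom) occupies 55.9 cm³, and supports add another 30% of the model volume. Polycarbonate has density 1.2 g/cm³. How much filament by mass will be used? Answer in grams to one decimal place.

293.4 g

Interior volume: 285 − 55.9 → 229.1 cm³.
Deposited infill = 0.45 × 229.1 = 103.095 cm³.
Support: 0.30 × 285 → 85.5 cm³.
Total printed volume = 55.9 + 103.095 + 85.5 = 244.495 cm³.
Mass: 244.495 × 1.2 → 293.394 g.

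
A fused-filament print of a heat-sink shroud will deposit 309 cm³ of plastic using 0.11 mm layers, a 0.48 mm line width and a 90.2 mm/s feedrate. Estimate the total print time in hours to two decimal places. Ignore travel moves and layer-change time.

18.02 hours

Bead cross-section: 0.11 × 0.48 → 0.0528 mm².
Toolpath length = 309 cm³ / 0.0528 mm² = 309000 / 0.0528 = 5852272.7 mm.
Time extruding = 5852272.7 / 90.2, so 64881.1 s.
64881.1 s = 18.02 hours.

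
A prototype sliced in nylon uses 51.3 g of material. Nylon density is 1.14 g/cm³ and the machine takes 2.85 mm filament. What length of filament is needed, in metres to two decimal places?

Extruded volume: 51.3/1.14 = 45 cm³ (45000 mm³).
Cross-section of 2.85 mm filament: π·(2.85/2)² = 6.3794 mm².
L = V/A = 45000/6.3794 = 7053.95 mm → 7.05 m.

7.05 m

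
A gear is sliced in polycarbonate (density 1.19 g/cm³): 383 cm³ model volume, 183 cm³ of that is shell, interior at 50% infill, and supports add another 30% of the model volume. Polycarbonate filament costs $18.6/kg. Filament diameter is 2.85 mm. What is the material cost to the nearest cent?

$8.81

Interior volume: 383 − 183 → 200 cm³.
Infill volume: 0.50 × 200 → 100 cm³.
Support = 0.30 × 383 = 114.9 cm³.
Total extruded = 183 + 100 + 114.9 = 397.9 cm³.
Mass: 397.9 × 1.19 → 473.501 g.
At $18.6/kg: 473.501/1000 × 18.6 = $8.81.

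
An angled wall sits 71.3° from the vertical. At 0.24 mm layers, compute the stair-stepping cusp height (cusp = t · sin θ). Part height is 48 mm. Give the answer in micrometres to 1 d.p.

h_c = t·sin θ = 0.24 × 0.9472 = 0.227328 mm (227.3 μm).

227.3 μm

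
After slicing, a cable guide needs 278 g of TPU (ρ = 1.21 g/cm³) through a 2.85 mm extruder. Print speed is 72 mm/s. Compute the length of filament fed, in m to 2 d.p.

Volume = 278 g / 1.21 g·cm⁻³ = 229.7521 cm³ = 229752.1 mm³.
A = π r² = π × 1.425² = 6.3794 mm².
L = V/A = 229752.1/6.3794 = 36014.69 mm → 36.01 m.

36.01 m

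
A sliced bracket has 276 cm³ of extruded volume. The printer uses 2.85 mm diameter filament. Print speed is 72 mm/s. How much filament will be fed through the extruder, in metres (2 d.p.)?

Filament cross-section = π × (2.85/2)² = 6.3794 mm².
L = 276000 mm³ / 6.3794 mm² = 43264.26 mm, i.e. 43.26 m.

43.26 m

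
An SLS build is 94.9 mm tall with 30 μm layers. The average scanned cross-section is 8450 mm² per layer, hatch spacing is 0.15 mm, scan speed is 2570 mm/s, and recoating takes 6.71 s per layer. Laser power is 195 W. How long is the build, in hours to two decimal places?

Layers = ⌈94.9/0.03⌉ = 3164.
Per-layer scan distance: 8450 / 0.15 → 56333.3 mm.
Scan time per layer = 56333.3 / 2570, so 21.9196 s.
Time per layer = 21.9196 + 6.71 = 28.6296 s.
Total: 3164 × 28.6296 s = 90584.0544 s → 25.16 hours.

25.16 hours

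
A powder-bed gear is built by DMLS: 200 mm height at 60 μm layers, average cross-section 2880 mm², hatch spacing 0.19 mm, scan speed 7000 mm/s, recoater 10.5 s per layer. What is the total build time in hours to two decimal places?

11.73 hours

Number of layers: 200 / 0.06 → 3334 (rounded up).
Scan path per layer: 2880 / 0.19 → 15157.9 mm.
Laser time per layer = 15157.9 / 7000 = 2.1654 s.
Per-layer time: 2.1654 + 10.5 → 12.6654 s.
3334 layers × 12.6654 s/layer = 42226.4436 s, i.e. 11.73 hours.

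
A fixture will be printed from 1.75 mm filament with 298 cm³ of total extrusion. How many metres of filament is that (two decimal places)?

123.89 m

A = π r² = π × 0.875² = 2.4053 mm².
L = 298000 mm³ / 2.4053 mm² = 123893.07 mm, i.e. 123.89 m.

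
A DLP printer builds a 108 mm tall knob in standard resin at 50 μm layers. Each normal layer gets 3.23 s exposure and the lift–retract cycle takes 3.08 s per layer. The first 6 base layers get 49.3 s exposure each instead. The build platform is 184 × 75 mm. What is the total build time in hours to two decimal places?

3.86 hours

Layers = ⌈108/0.05⌉ = 2160.
Burn-in layers = 6 × (49.3 + 3.08), so 314.28 s.
Regular layers = 2154 × (3.23 + 3.08), so 13591.74 s.
Total = 314.28 + 13591.74 = 13906.02 s = 3.86 hours.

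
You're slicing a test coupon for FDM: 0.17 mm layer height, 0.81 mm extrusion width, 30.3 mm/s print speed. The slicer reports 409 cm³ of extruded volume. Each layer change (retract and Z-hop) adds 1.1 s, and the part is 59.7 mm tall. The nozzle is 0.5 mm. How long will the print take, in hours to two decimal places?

27.34 hours

Extrusion cross-section = 0.17 × 0.81, so 0.1377 mm².
Total extruded path = 409000/0.1377 = 2970225.1 mm.
Extrusion time = 2970225.1 / 30.3 = 98027.2 s.
Number of layers: 59.7 / 0.17 → 352 (rounded up).
Z-hop total = 352 × 1.1, so 387.2 s.
Altogether 98027.2 + 387.2 = 98414.4 s, i.e. 27.34 hours.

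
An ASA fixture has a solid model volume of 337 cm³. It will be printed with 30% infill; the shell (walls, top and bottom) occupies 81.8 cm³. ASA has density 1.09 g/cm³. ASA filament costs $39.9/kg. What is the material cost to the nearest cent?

Volume inside the shell: 337 − 81.8 → 255.2 cm³.
Deposited infill: 0.30 × 255.2 → 76.56 cm³.
Total printed volume = 81.8 + 76.56 = 158.36 cm³.
Mass: 158.36 × 1.09 → 172.6124 g.
At $39.9/kg: 172.6124/1000 × 39.9 = $6.89.

$6.89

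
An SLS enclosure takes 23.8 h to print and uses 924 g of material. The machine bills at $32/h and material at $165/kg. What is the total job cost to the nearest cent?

Time charge: 32 × 23.8 → $761.60.
Feedstock cost = 165 × 924/1000 = $152.46.
Job cost: 761.60 + 152.46 = $914.06.

$914.06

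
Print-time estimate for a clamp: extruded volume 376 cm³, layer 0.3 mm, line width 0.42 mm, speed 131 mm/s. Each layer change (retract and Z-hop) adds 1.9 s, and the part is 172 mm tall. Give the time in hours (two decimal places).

6.63 hours

Extrusion cross-section = 0.3 × 0.42, so 0.126 mm².
Path length: 376000 mm³ / 0.126 mm² → 2984127 mm.
Print-move time = 2984127 / 131 = 22779.6 s.
Layers = ⌈172/0.3⌉ = 574.
Z-hop total = 574 × 1.9, so 1090.6 s.
Total = 22779.6 + 1090.6 = 23870.2 s = 6.63 hours.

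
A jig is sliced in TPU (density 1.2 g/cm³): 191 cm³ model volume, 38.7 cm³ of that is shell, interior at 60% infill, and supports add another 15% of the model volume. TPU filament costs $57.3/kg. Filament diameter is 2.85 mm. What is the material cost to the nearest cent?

$10.91

Interior volume = 191 − 38.7 = 152.3 cm³.
Deposited infill: 0.60 × 152.3 → 91.38 cm³.
Support = 0.15 × 191 = 28.65 cm³.
Total printed volume = 38.7 + 91.38 + 28.65 = 158.73 cm³.
Mass: 158.73 × 1.2 → 190.476 g.
Cost = 190.476 g / 1000 × $57.3/kg = $10.91.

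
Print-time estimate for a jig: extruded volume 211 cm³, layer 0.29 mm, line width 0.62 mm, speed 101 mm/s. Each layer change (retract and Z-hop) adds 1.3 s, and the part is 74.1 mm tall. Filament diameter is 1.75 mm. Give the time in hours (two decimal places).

Extrusion cross-section = 0.29 × 0.62 = 0.1798 mm².
Total extruded path = 211000/0.1798 = 1173526.1 mm.
Print-move time = 1173526.1 / 101 = 11619.1 s.
Layer count = ceil(74.1 / 0.29) = 256.
Z-hop total = 256 × 1.3, so 332.8 s.
Total = 11619.1 + 332.8 = 11951.9 s = 3.32 hours.

3.32 hours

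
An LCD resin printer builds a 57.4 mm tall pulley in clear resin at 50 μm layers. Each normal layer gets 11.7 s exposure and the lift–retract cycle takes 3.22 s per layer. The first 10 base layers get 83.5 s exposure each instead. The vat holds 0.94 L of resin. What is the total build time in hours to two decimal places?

4.96 hours

Layer count = ceil(57.4 / 0.05) = 1148.
Bottom layers: 10 × (83.5 + 3.22) → 867.2 s.
Normal layers: 1138 × (11.7 + 3.22) → 16978.96 s.
Sum: 867.2 + 16978.96 = 17846.16 s → 4.96 hours.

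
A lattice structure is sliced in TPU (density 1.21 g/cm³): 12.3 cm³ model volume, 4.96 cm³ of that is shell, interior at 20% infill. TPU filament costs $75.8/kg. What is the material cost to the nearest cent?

Volume inside the shell = 12.3 − 4.96, so 7.34 cm³.
Infill volume = 0.20 × 7.34 = 1.468 cm³.
Deposited volume: 4.96 + 1.468 → 6.428 cm³.
Mass = 6.428 × 1.21, so 7.77788 g.
At $75.8/kg: 7.77788/1000 × 75.8 = $0.59.

$0.59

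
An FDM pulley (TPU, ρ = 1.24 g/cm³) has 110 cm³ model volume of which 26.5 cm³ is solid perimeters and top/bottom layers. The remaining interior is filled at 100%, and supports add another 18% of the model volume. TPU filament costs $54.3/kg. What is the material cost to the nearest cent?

$8.74

Interior volume = 110 − 26.5 = 83.5 cm³.
Infill deposited = 1.00 × 83.5, so 83.5 cm³.
Support = 0.18 × 110 = 19.8 cm³.
Deposited volume = 26.5 + 83.5 + 19.8 = 129.8 cm³.
Mass = 129.8 × 1.24 = 160.952 g.
Cost = 160.952 g / 1000 × $54.3/kg = $8.74.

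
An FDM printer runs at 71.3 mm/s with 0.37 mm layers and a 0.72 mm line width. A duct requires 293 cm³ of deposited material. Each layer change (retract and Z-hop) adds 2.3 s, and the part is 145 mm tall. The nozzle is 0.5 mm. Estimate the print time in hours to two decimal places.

4.54 hours

Bead cross-section = 0.37 × 0.72 = 0.2664 mm².
Total extruded path = 293000/0.2664 = 1099849.8 mm.
Time extruding = 1099849.8 / 71.3, so 15425.7 s.
Number of layers: 145 / 0.37 → 392 (rounded up).
Z-hop total = 392 × 2.3 = 901.6 s.
Total = 15425.7 + 901.6 = 16327.3 s = 4.54 hours.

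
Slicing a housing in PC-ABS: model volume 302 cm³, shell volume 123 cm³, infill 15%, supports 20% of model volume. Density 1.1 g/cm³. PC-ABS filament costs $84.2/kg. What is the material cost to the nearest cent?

Interior volume = 302 − 123, so 179 cm³.
Deposited infill = 0.15 × 179, so 26.85 cm³.
Support = 0.20 × 302, so 60.4 cm³.
Total extruded = 123 + 26.85 + 60.4 = 210.25 cm³.
Mass = 210.25 × 1.1, so 231.275 g.
At $84.2/kg: 231.275/1000 × 84.2 = $19.47.

$19.47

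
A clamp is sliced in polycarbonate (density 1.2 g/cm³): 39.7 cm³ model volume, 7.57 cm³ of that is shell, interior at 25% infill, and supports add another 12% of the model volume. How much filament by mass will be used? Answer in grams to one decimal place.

Interior volume: 39.7 − 7.57 → 32.13 cm³.
Infill volume = 0.25 × 32.13 = 8.0325 cm³.
Support = 0.12 × 39.7 = 4.764 cm³.
Total printed volume = 7.57 + 8.0325 + 4.764 = 20.3665 cm³.
Mass: 20.3665 × 1.2 → 24.4398 g.

24.4 g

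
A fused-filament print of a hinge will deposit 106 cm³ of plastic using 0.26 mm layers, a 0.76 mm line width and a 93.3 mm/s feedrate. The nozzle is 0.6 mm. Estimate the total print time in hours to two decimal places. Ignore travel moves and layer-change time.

1.60 hours

Bead cross-section = 0.26 × 0.76 = 0.1976 mm².
Path length: 106000 mm³ / 0.1976 mm² → 536437.2 mm.
Print-move time = 536437.2 / 93.3 = 5749.6 s.
5749.6 s = 1.60 hours.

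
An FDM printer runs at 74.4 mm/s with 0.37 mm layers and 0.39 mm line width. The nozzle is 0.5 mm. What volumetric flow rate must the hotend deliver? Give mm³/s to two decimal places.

10.74

A: 0.37 × 0.39 → 0.1443 mm².
Q = v·A = 74.4 × 0.1443 = 10.74 mm³/s.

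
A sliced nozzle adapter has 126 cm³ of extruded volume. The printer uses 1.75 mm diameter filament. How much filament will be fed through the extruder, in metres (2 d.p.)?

A = π r² = π × 0.875² = 2.4053 mm².
Length = 126 cm³ / 2.4053 mm² = 126000 / 2.4053 = 52384.32 mm = 52.38 m.

52.38 m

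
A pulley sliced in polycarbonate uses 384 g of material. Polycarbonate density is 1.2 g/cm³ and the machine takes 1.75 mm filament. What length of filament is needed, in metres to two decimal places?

Volume = 384 g / 1.2 g·cm⁻³ = 320 cm³ = 320000 mm³.
Filament cross-section = π × (1.75/2)² = 2.4053 mm².
Length = 320000 / 2.4053 = 133039.54 mm = 133.04 m.

133.04 m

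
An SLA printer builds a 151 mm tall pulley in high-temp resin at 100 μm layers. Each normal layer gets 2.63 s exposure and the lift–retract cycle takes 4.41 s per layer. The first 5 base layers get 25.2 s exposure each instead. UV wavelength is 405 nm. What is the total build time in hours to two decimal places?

2.98 hours

Layers = ⌈151/0.1⌉ = 1510.
Base layers = 5 × (25.2 + 4.41) = 148.05 s.
Remaining layers = 1505 × (2.63 + 4.41) = 10595.2 s.
Total = 148.05 + 10595.2 = 10743.25 s = 2.98 hours.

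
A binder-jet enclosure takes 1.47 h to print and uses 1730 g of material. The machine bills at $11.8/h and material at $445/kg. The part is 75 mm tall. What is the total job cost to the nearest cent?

$787.20

Time charge = 11.8 × 1.47 = $17.346.
Material cost: 445 × 1730/1000 → $769.85.
Total = 17.346 + 769.85 = 787.196 ≈ $787.20.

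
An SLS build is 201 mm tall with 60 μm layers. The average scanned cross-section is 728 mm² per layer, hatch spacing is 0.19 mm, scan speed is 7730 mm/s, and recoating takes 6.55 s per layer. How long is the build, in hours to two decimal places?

6.56 hours

Layers = ⌈201/0.06⌉ = 3350.
Per-layer scan distance = 728 / 0.19, so 3831.6 mm.
Laser time per layer: 3831.6 / 7730 → 0.4957 s.
Per-layer time = 0.4957 + 6.55, so 7.0457 s.
Build time = 3350 × 7.0457 = 23603.095 s = 6.56 hours.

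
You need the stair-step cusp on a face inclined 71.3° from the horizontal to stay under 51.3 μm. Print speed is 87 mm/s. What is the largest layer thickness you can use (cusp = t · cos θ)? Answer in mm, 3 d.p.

cos(71.3°) = 0.3206; t_max = 0.0513/0.3206 = 0.160 mm.

0.160 mm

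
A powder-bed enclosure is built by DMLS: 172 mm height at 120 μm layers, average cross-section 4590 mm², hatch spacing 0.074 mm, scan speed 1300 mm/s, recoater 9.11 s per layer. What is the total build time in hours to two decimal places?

22.63 hours

Layers = ⌈172/0.12⌉ = 1434.
Scan path per layer = 4590 / 0.074 = 62027 mm.
Laser time per layer = 62027 / 1300 = 47.7131 s.
Per-layer time: 47.7131 + 9.11 → 56.8231 s.
Total: 1434 × 56.8231 s = 81484.3254 s → 22.63 hours.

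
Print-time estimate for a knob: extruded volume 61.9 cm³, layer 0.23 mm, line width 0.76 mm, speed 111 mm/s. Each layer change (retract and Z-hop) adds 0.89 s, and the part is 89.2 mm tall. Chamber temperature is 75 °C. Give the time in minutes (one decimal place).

58.9 minutes

Extrusion cross-section = 0.23 × 0.76 = 0.1748 mm².
Toolpath length = 61.9 cm³ / 0.1748 mm² = 61900 / 0.1748 = 354119 mm.
Print-move time: 354119 / 111 → 3190.3 s.
Number of layers: 89.2 / 0.23 → 388 (rounded up).
Layer-change overhead: 388 × 0.89 → 345.32 s.
Altogether 3190.3 + 345.32 = 3535.62 s, i.e. 58.9 minutes.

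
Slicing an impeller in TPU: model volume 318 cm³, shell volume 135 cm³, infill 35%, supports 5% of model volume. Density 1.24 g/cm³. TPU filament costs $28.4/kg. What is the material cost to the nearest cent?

$7.57

Interior volume: 318 − 135 → 183 cm³.
Infill deposited = 0.35 × 183 = 64.05 cm³.
Support = 0.05 × 318 = 15.9 cm³.
Total printed volume = 135 + 64.05 + 15.9, so 214.95 cm³.
Mass: 214.95 × 1.24 → 266.538 g.
At $28.4/kg: 266.538/1000 × 28.4 = $7.57.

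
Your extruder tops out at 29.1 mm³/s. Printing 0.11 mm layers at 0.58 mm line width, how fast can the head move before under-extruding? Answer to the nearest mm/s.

456 mm/s

Bead cross-section: 0.11 × 0.58 → 0.0638 mm².
Max speed = 29.1 / 0.0638 = 456.11 ≈ 456 mm/s.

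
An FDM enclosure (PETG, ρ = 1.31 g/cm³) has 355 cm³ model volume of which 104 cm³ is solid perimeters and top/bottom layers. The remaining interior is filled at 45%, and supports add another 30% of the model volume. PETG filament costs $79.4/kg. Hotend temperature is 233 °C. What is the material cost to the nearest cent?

Volume inside the shell: 355 − 104 → 251 cm³.
Infill volume = 0.45 × 251, so 112.95 cm³.
Support = 0.30 × 355, so 106.5 cm³.
Deposited volume = 104 + 112.95 + 106.5 = 323.45 cm³.
Mass = 323.45 × 1.31 = 423.7195 g.
Cost = 423.7195 g / 1000 × $79.4/kg = $33.64.

$33.64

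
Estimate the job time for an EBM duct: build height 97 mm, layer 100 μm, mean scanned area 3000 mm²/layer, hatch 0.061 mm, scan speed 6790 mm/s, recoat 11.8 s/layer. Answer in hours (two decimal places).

5.13 hours

Layers = ⌈97/0.1⌉ = 970.
Hatch length per layer = 3000 / 0.061, so 49180.3 mm.
Per-layer scan time = 49180.3 / 6790 = 7.243 s.
Layer cycle: 7.243 + 11.8 → 19.043 s.
Build time = 970 × 19.043 = 18471.71 s = 5.13 hours.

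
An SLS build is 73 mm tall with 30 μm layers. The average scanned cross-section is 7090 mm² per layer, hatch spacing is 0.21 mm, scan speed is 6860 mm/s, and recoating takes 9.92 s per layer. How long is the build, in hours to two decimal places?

10.03 hours

Layers = ⌈73/0.03⌉ = 2434.
Per-layer scan distance = 7090 / 0.21 = 33761.9 mm.
Per-layer scan time: 33761.9 / 6860 → 4.9216 s.
Time per layer = 4.9216 + 9.92, so 14.8416 s.
Build time = 2434 × 14.8416 = 36124.4544 s = 10.03 hours.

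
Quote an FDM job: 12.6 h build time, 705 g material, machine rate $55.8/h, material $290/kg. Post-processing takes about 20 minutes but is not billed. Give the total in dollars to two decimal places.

Machine-time cost = 55.8 × 12.6, so $703.08.
Material charge = 290 × 705/1000 = $204.45.
Job cost: 703.08 + 204.45 = $907.53.

$907.53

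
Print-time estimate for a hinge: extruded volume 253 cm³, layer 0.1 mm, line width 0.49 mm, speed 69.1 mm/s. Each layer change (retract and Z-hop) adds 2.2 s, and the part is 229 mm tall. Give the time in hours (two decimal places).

22.16 hours

Line area = 0.1 × 0.49 = 0.049 mm².
Toolpath length = 253 cm³ / 0.049 mm² = 253000 / 0.049 = 5163265.3 mm.
Extrusion time = 5163265.3 / 69.1 = 74721.6 s.
Layer count = ceil(229 / 0.1) = 2290.
Z-hop total: 2290 × 2.2 → 5038 s.
Altogether 74721.6 + 5038 = 79759.6 s, i.e. 22.16 hours.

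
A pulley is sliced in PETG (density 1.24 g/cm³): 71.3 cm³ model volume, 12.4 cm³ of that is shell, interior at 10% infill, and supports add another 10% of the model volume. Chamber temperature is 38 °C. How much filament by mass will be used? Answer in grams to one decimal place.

Interior volume = 71.3 − 12.4, so 58.9 cm³.
Infill volume = 0.10 × 58.9 = 5.89 cm³.
Support = 0.10 × 71.3 = 7.13 cm³.
Total printed volume: 12.4 + 5.89 + 7.13 → 25.42 cm³.
Mass = 25.42 × 1.24 = 31.5208 g.

31.5 g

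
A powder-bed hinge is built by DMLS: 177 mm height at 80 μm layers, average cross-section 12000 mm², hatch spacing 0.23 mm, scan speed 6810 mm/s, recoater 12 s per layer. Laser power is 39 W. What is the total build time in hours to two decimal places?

12.09 hours

Number of layers: 177 / 0.08 → 2213 (rounded up).
Per-layer scan distance = 12000 / 0.23 = 52173.9 mm.
Laser time per layer: 52173.9 / 6810 → 7.6614 s.
Per-layer time: 7.6614 + 12 → 19.6614 s.
2213 layers × 19.6614 s/layer = 43510.6782 s, i.e. 12.09 hours.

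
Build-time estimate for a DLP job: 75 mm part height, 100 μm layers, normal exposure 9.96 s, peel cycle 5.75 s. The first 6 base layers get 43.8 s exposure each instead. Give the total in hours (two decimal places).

3.33 hours

Layers = ⌈75/0.1⌉ = 750.
Base layers = 6 × (43.8 + 5.75) = 297.3 s.
Normal layers: 744 × (9.96 + 5.75) → 11688.24 s.
Sum: 297.3 + 11688.24 = 11985.54 s → 3.33 hours.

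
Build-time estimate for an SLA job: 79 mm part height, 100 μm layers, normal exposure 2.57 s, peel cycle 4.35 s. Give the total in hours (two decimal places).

Layer count = ceil(79 / 0.1) = 790.
Per-layer time: 2.57 + 4.35 → 6.92 s.
Build time: 790 × 6.92 s = 5466.8 s, i.e. 1.52 hours.

1.52 hours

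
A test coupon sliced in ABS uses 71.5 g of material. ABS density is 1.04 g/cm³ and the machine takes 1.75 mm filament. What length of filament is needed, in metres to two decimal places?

28.58 m

Volume = 71.5 g / 1.04 g·cm⁻³ = 68.75 cm³ = 68750 mm³.
Cross-section of 1.75 mm filament: π·(1.75/2)² = 2.4053 mm².
Length = 68750 / 2.4053 = 28582.71 mm = 28.58 m.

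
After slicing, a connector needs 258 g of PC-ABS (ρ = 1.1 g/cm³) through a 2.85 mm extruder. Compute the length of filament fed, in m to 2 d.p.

Extruded volume: 258/1.1 = 234.5455 cm³ (234545.5 mm³).
Filament cross-section = π × (2.85/2)² = 6.3794 mm².
Length = 234545.5 / 6.3794 = 36766.08 mm = 36.77 m.

36.77 m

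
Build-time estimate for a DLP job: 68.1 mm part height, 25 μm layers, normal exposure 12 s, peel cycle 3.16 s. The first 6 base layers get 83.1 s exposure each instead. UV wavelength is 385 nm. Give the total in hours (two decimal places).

Layers = ⌈68.1/0.025⌉ = 2724.
Burn-in layers: 6 × (83.1 + 3.16) → 517.56 s.
Regular layers = 2718 × (12 + 3.16) = 41204.88 s.
Sum: 517.56 + 41204.88 = 41722.44 s → 11.59 hours.

11.59 hours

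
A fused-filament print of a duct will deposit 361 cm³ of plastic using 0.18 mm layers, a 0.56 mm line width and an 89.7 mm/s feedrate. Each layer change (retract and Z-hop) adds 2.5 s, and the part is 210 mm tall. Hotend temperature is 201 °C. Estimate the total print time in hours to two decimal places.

11.90 hours

Line area = 0.18 × 0.56 = 0.1008 mm².
Total extruded path = 361000/0.1008 = 3581349.2 mm.
Extrusion time = 3581349.2 / 89.7, so 39925.9 s.
Layer count = ceil(210 / 0.18) = 1167.
Non-print overhead = 1167 × 2.5 = 2917.5 s.
Total = 39925.9 + 2917.5 = 42843.4 s = 11.90 hours.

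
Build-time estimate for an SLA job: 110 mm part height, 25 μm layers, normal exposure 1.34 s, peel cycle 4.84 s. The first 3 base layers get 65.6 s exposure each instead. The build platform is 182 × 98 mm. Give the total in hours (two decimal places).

Layers = ⌈110/0.025⌉ = 4400.
Burn-in layers = 3 × (65.6 + 4.84) = 211.32 s.
Normal layers = 4397 × (1.34 + 4.84), so 27173.46 s.
Total = 211.32 + 27173.46 = 27384.78 s = 7.61 hours.

7.61 hours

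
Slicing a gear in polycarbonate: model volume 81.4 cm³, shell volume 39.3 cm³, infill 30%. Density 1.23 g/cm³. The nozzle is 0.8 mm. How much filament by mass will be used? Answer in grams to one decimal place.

Infill region = 81.4 − 39.3 = 42.1 cm³.
Deposited infill = 0.30 × 42.1 = 12.63 cm³.
Deposited volume: 39.3 + 12.63 → 51.93 cm³.
Mass = 51.93 × 1.23 = 63.8739 g.

63.9 g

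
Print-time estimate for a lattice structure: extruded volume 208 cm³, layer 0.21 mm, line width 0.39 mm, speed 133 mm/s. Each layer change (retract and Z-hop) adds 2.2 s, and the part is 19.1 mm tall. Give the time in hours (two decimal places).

5.36 hours

Line area = 0.21 × 0.39 = 0.0819 mm².
Total extruded path = 208000/0.0819 = 2539682.5 mm.
Extrusion time = 2539682.5 / 133 = 19095.4 s.
Layer count = ceil(19.1 / 0.21) = 91.
Z-hop total: 91 × 2.2 → 200.2 s.
Total = 19095.4 + 200.2 = 19295.6 s = 5.36 hours.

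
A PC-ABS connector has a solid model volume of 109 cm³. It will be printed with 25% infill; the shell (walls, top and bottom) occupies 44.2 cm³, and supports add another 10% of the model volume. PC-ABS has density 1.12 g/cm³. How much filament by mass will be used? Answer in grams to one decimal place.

79.9 g

Volume inside the shell = 109 − 44.2 = 64.8 cm³.
Infill deposited = 0.25 × 64.8, so 16.2 cm³.
Support = 0.10 × 109, so 10.9 cm³.
Total extruded = 44.2 + 16.2 + 10.9 = 71.3 cm³.
Mass = 71.3 × 1.12 = 79.856 g.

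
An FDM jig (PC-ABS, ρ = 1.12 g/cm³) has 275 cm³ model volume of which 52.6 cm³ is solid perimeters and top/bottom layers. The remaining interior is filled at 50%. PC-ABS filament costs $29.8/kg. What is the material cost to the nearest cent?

$5.47

Infill region: 275 − 52.6 → 222.4 cm³.
Deposited infill = 0.50 × 222.4, so 111.2 cm³.
Total extruded: 52.6 + 111.2 → 163.8 cm³.
Mass: 163.8 × 1.12 → 183.456 g.
Cost = 183.456 g / 1000 × $29.8/kg = $5.47.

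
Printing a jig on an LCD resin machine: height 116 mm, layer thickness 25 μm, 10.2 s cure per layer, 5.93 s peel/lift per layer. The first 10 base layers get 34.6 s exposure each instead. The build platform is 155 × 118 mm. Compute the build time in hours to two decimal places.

20.86 hours

Layers = ⌈116/0.025⌉ = 4640.
Base layers: 10 × (34.6 + 5.93) → 405.3 s.
Remaining layers: 4630 × (10.2 + 5.93) → 74681.9 s.
Sum: 405.3 + 74681.9 = 75087.2 s → 20.86 hours.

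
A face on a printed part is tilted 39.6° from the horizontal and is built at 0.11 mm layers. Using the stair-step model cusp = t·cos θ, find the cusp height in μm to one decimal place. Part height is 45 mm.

cos(39.6°) = 0.7705, so cusp = 0.11 × 0.7705 = 0.084755 mm → 84.8 μm.

84.8 μm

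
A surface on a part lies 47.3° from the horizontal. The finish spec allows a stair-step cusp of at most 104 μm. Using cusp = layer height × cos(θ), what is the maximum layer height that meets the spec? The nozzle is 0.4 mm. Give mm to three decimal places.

t = h_c / cos θ = 0.104 / 0.6782 = 0.153 mm.

0.153 mm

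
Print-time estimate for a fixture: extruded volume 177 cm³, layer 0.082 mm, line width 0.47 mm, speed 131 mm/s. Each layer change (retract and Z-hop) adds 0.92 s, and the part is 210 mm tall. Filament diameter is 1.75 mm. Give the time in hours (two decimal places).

10.39 hours

Line area: 0.082 × 0.47 → 0.03854 mm².
Total extruded path = 177000/0.03854 = 4592631 mm.
Extrusion time: 4592631 / 131 → 35058.3 s.
Layers = ⌈210/0.082⌉ = 2561.
Z-hop total: 2561 × 0.92 → 2356.12 s.
Total = 35058.3 + 2356.12 = 37414.42 s = 10.39 hours.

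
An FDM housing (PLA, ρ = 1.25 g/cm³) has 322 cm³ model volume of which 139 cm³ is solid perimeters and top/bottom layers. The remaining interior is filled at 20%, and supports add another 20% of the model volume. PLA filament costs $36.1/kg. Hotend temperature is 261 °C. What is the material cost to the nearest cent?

$10.83

Infill region = 322 − 139 = 183 cm³.
Infill deposited = 0.20 × 183 = 36.6 cm³.
Support: 0.20 × 322 → 64.4 cm³.
Deposited volume: 139 + 36.6 + 64.4 → 240 cm³.
Mass = 240 × 1.25 = 300 g.
At $36.1/kg: 300/1000 × 36.1 = $10.83.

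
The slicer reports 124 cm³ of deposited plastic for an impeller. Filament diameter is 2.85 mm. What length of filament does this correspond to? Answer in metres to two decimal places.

19.44 m

A = π r² = π × 1.425² = 6.3794 mm².
Length = 124 cm³ / 6.3794 mm² = 124000 / 6.3794 = 19437.56 mm = 19.44 m.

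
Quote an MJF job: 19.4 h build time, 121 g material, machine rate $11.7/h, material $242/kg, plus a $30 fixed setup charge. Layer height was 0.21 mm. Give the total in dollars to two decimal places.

Machine-time cost = 11.7 × 19.4 = $226.98.
Feedstock cost = 242 × 121/1000 = $29.282.
Total = 226.98 + 29.282 + 30 = 286.262 ≈ $286.26.

$286.26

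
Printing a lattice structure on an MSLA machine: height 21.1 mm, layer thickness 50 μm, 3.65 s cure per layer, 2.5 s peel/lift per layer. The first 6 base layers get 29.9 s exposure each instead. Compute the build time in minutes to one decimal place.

45.9 minutes

Layers = ⌈21.1/0.05⌉ = 422.
Base layers: 6 × (29.9 + 2.5) → 194.4 s.
Regular layers: 416 × (3.65 + 2.5) → 2558.4 s.
Total = 194.4 + 2558.4 = 2752.8 s = 45.9 minutes.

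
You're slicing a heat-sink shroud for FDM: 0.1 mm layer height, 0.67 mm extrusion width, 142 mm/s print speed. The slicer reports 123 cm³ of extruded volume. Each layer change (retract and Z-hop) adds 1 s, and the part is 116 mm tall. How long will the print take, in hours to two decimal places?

3.91 hours

Line area = 0.1 × 0.67, so 0.067 mm².
Path length: 123000 mm³ / 0.067 mm² → 1835820.9 mm.
Extrusion time = 1835820.9 / 142 = 12928.3 s.
Layers = ⌈116/0.1⌉ = 1160.
Z-hop total = 1160 × 1 = 1160 s.
Altogether 12928.3 + 1160 = 14088.3 s, i.e. 3.91 hours.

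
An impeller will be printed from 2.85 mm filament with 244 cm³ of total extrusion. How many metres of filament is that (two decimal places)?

38.25 m

Filament cross-section = π × (2.85/2)² = 6.3794 mm².
Length = 244 cm³ / 6.3794 mm² = 244000 / 6.3794 = 38248.11 mm = 38.25 m.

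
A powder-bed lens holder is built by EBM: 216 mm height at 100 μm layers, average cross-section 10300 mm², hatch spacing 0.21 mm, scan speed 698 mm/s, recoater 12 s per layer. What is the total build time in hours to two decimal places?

Number of layers: 216 / 0.1 → 2160 (rounded up).
Scan path per layer = 10300 / 0.21 = 49047.6 mm.
Scan time per layer: 49047.6 / 698 → 70.2688 s.
Time per layer = 70.2688 + 12, so 82.2688 s.
Build time = 2160 × 82.2688 = 177700.608 s = 49.36 hours.

49.36 hours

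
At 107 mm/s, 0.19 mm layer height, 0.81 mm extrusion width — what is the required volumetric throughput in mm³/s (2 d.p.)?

16.47

Bead cross-section: 0.19 × 0.81 → 0.1539 mm².
Volumetric flow = 107 × 0.1539 = 16.47 mm³/s.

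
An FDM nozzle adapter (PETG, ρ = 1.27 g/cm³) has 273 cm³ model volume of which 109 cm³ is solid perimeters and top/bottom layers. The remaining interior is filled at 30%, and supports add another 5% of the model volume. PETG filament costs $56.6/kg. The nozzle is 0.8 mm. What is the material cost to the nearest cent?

Interior volume = 273 − 109 = 164 cm³.
Infill volume: 0.30 × 164 → 49.2 cm³.
Support = 0.05 × 273 = 13.65 cm³.
Total printed volume: 109 + 49.2 + 13.65 → 171.85 cm³.
Mass = 171.85 × 1.27, so 218.2495 g.
Cost = 218.2495 g / 1000 × $56.6/kg = $12.35.

$12.35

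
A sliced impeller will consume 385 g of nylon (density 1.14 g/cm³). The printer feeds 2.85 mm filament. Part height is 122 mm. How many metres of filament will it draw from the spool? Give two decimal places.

Volume = 385 g / 1.14 g·cm⁻³ = 337.7193 cm³ = 337719.3 mm³.
Filament cross-section = π × (2.85/2)² = 6.3794 mm².
L = V/A = 337719.3/6.3794 = 52939.04 mm → 52.94 m.

52.94 m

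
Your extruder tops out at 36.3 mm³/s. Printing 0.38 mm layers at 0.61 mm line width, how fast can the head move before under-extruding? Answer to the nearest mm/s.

Bead cross-section: 0.38 × 0.61 → 0.2318 mm².
v_max = Q/A = 36.3/0.2318 = 156.60 mm/s → 157 mm/s.

157 mm/s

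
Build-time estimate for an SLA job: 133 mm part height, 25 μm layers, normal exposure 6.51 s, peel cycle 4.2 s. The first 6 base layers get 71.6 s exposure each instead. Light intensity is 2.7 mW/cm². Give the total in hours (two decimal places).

15.94 hours

Layer count = ceil(133 / 0.025) = 5320.
Burn-in layers = 6 × (71.6 + 4.2) = 454.8 s.
Normal layers: 5314 × (6.51 + 4.2) → 56912.94 s.
Total = 454.8 + 56912.94 = 57367.74 s = 15.94 hours.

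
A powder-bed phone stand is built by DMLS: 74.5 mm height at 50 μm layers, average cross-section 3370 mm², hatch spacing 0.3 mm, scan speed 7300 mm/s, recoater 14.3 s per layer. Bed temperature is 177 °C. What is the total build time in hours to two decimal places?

6.56 hours

Layer count = ceil(74.5 / 0.05) = 1490.
Scan path per layer = 3370 / 0.3, so 11233.3 mm.
Laser time per layer = 11233.3 / 7300 = 1.5388 s.
Time per layer = 1.5388 + 14.3 = 15.8388 s.
Total: 1490 × 15.8388 s = 23599.812 s → 6.56 hours.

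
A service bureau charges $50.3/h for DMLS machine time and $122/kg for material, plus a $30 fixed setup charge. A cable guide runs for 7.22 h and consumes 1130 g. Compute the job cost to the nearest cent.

$531.03

Machine-time cost: 50.3 × 7.22 → $363.166.
Material cost = 122 × 1130/1000, so $137.86.
Adding setup: 363.166 + 137.86 + 30 → 531.026 ≈ $531.03.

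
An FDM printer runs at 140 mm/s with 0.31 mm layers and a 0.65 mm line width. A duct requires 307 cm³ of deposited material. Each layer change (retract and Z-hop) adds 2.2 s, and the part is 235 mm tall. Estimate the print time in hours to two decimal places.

Extrusion cross-section = 0.31 × 0.65 = 0.2015 mm².
Path length: 307000 mm³ / 0.2015 mm² → 1523573.2 mm.
Print-move time = 1523573.2 / 140, so 10882.7 s.
Layer count = ceil(235 / 0.31) = 759.
Z-hop total = 759 × 2.2, so 1669.8 s.
Altogether 10882.7 + 1669.8 = 12552.5 s, i.e. 3.49 hours.

3.49 hours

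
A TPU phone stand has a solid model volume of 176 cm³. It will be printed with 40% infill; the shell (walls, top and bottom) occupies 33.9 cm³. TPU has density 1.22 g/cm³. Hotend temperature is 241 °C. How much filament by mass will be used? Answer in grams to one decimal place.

110.7 g

Volume inside the shell = 176 − 33.9 = 142.1 cm³.
Deposited infill = 0.40 × 142.1, so 56.84 cm³.
Total extruded = 33.9 + 56.84 = 90.74 cm³.
Mass = 90.74 × 1.22, so 110.7028 g.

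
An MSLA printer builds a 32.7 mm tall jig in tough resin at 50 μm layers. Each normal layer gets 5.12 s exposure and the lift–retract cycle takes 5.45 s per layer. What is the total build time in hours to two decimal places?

1.92 hours

Layer count = ceil(32.7 / 0.05) = 654.
Per-layer time = 5.12 + 5.45 = 10.57 s.
Total = 654 × 10.57 = 6912.78 s = 1.92 hours.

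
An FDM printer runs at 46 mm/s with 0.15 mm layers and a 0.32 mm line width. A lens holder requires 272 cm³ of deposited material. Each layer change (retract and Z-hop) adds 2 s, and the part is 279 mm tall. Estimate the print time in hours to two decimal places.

35.25 hours

Bead cross-section: 0.15 × 0.32 → 0.048 mm².
Toolpath length = 272 cm³ / 0.048 mm² = 272000 / 0.048 = 5666666.7 mm.
Extrusion time = 5666666.7 / 46 = 123188.4 s.
Number of layers: 279 / 0.15 → 1860 (rounded up).
Layer-change overhead: 1860 × 2 → 3720 s.
Total = 123188.4 + 3720 = 126908.4 s = 35.25 hours.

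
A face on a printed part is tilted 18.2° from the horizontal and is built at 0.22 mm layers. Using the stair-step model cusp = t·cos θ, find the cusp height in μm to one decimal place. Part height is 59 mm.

Cusp = layer height × cos(18.2°) = 0.22 × 0.9500 = 0.209 mm = 209.0 μm.

209.0 μm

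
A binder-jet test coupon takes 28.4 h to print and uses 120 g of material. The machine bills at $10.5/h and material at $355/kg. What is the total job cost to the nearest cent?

Time charge = 10.5 × 28.4 = $298.20.
Material charge = 355 × 120/1000, so $42.60.
Job cost: 298.20 + 42.60 = $340.80.

$340.80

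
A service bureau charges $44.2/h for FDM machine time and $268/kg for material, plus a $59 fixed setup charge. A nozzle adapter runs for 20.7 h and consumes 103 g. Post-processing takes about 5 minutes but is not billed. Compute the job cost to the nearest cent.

$1001.54

Machine-time cost = 44.2 × 20.7, so $914.94.
Material charge = 268 × 103/1000, so $27.604.
Total = 914.94 + 27.604 + 59 = 1001.544 ≈ $1001.54.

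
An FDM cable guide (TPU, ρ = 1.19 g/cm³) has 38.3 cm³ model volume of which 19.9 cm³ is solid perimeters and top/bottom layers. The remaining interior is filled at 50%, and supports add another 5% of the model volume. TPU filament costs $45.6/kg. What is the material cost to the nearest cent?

Volume inside the shell = 38.3 − 19.9, so 18.4 cm³.
Infill volume = 0.50 × 18.4, so 9.2 cm³.
Support: 0.05 × 38.3 → 1.915 cm³.
Total printed volume = 19.9 + 9.2 + 1.915 = 31.015 cm³.
Mass: 31.015 × 1.19 → 36.90785 g.
At $45.6/kg: 36.90785/1000 × 45.6 = $1.68.

$1.68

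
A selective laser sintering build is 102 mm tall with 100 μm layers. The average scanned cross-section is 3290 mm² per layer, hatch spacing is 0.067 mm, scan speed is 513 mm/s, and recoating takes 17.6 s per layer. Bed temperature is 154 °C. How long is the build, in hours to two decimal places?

32.11 hours

Number of layers: 102 / 0.1 → 1020 (rounded up).
Per-layer scan distance = 3290 / 0.067 = 49104.5 mm.
Per-layer scan time = 49104.5 / 513, so 95.7203 s.
Per-layer time = 95.7203 + 17.6 = 113.3203 s.
1020 layers × 113.3203 s/layer = 115586.706 s, i.e. 32.11 hours.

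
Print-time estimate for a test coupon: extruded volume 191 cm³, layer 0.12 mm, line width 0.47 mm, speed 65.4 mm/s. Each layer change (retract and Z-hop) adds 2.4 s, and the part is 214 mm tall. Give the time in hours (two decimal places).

15.57 hours

Line area = 0.12 × 0.47 = 0.0564 mm².
Path length: 191000 mm³ / 0.0564 mm² → 3386524.8 mm.
Time extruding = 3386524.8 / 65.4 = 51781.7 s.
Layer count = ceil(214 / 0.12) = 1784.
Non-print overhead: 1784 × 2.4 → 4281.6 s.
Total = 51781.7 + 4281.6 = 56063.3 s = 15.57 hours.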